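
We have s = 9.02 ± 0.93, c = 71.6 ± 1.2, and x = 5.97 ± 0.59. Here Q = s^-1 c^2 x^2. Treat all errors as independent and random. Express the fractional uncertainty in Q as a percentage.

Relative error in a monomial: (δQ/Q)² = Σ (nᵢ · δxᵢ/xᵢ)².
  (-1·δs/s)² = (-1×0.103)² = 0.0106;  (2·δc/c)² = (2×0.0168)² = 0.00112;  (2·δx/x)² = (2×0.0988)² = 0.0391
δQ/Q = √(0.0508) = 0.225

22.5%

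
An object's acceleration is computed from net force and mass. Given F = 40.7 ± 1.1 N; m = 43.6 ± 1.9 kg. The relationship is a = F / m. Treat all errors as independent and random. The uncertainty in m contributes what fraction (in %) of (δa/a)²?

72.2%

(δa/a)² = (1·δF/F)² + (-1·δm/m)²
  F term: (1×0.0270)² = 0.000730
  m term: (-1×0.0436)² = 0.00190
Total = 0.00263. Share from m = 0.00190/0.00263 = 0.722.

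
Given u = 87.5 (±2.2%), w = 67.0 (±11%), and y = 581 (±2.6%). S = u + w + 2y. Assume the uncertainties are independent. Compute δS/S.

Sums and differences: (δS)² = Σ (cᵢ δxᵢ)².
  (δu)² = 3.71;  (δw)² = 54.3;  (2·δy)² = 913
δS = √(971) = 31.2
S = 1320, so δS/S = 31.2/1320 = 0.0237.

0.0237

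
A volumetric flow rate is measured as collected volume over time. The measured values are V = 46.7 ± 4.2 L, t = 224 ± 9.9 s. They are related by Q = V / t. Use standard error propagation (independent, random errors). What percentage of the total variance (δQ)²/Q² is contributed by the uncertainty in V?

(δQ/Q)² = (1·δV/V)² + (-1·δt/t)²
  V term: (1×0.0899)² = 0.00809
  t term: (-1×0.0442)² = 0.00195
Total = 0.0100. Share from V = 0.00809/0.0100 = 0.805.

80.5%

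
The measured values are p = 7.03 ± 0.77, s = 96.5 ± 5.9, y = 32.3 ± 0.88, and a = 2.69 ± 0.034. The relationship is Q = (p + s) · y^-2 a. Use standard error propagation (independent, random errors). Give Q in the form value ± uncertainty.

Let u = p + s = 104. δu = √(δp² + δs²) = √(0.593 + 34.8) = 5.95, so δu/u = 0.0575.
Q is then a monomial in u, y, a:
δQ/Q = √((δu/u)² + (-2·δy/y)² + (1·δa/a)²) = √(0.00330 + 0.00297 + 0.000160) = 0.0802
Q = 0.267, so δQ = 0.0802 × 0.267 = 0.0214.

0.267 ± 0.0214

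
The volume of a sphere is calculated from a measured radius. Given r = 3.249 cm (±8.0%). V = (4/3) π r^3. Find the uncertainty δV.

V ∝ r^3, so δV/V = |3| · δr/r = 3 × 0.0800 = 0.240.
V = 143.7 cm^3, so δV = 0.240 × 143.7 = 34.5 cm^3.

34.5 cm^3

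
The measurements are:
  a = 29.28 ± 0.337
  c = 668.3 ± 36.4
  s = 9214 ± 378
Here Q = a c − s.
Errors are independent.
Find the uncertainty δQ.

1150

Let p = a·c = 19570. δp/p = √((1·δa/a)² + (1·δc/c)²) = √(0.000132 + 0.00297) = 0.0557, so δp = 1090.
Q = p − s: δQ = √(δp² + δs²) = √(1.19e+06 + 1.43e+05) = 1150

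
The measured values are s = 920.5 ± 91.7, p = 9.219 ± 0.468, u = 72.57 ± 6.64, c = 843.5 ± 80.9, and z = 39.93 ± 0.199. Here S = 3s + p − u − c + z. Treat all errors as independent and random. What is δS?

287

S is a linear combination, so absolute uncertainties add in quadrature:
  (3·δs)² = 75700;  (δp)² = 0.219;  (δu)² = 44.1;  (δc)² = 6540;  (δz)² = 0.0396
δS = √(82300) = 287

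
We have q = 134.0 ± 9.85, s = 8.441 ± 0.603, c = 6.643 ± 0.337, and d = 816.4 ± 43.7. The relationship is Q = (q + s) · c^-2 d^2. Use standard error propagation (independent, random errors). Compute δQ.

Let u = q + s = 142.4. δu = √(δq² + δs²) = √(97.0 + 0.364) = 9.87, so δu/u = 0.0693.
Q is then a monomial in u, c, d:
δQ/Q = √((δu/u)² + (-2·δc/c)² + (2·δd/d)²) = √(0.00480 + 0.0103 + 0.0115) = 0.163
Q = 2.151e+06, so δQ = 0.163 × 2.151e+06 = 3.51e+05.

3.51e+05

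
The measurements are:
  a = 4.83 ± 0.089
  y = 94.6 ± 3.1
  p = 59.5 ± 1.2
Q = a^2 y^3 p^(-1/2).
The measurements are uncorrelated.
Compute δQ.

For a monomial Q ∝ a^2, y^3, p^(-1/2), fractional errors add in quadrature:
  (2·δa/a)² = (2×0.0184)² = 0.00136;  (3·δy/y)² = (3×0.0328)² = 0.00966;  (−½·δp/p)² = (-0.5×0.0202)² = 0.000102
δQ/Q = √(0.0111) = 0.105
Q = 2.56e+06, so δQ = 0.105 × 2.56e+06 = 2.7e+05.

2.7e+05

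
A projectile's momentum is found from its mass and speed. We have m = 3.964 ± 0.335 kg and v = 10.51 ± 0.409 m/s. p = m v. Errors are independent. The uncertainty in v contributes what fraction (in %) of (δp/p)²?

17.5%

(δp/p)² = (1·δm/m)² + (1·δv/v)²
  m term: (1×0.0845)² = 0.00714
  v term: (1×0.0389)² = 0.00151
Total = 0.00866. Share from v = 0.00151/0.00866 = 0.175.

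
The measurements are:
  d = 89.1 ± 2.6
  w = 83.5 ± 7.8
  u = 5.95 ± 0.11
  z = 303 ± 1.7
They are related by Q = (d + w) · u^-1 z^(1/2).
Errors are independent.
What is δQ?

25.8

Let h = d + w = 173. δh = √(δd² + δw²) = √(6.76 + 60.8) = 8.22, so δh/h = 0.0476.
Q is then a monomial in h, u, z:
δQ/Q = √((δh/h)² + (-1·δu/u)² + (½·δz/z)²) = √(0.00227 + 0.000342 + 7.87e-06) = 0.0512
Q = 505, so δQ = 0.0512 × 505 = 25.8.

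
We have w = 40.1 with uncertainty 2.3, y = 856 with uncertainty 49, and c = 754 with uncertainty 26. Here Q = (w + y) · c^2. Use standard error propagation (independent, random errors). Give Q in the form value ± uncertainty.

(5.09 ± 0.449) × 10^8

Let u = w + y = 896. δu = √(δw² + δy²) = √(5.29 + 2400) = 49.1, so δu/u = 0.0547.
Q is then a monomial in u, c:
δQ/Q = √((δu/u)² + (2·δc/c)²) = √(0.00300 + 0.00476) = 0.0881
Q = 5.09e+08, so δQ = 0.0881 × 5.09e+08 = 4.49e+07.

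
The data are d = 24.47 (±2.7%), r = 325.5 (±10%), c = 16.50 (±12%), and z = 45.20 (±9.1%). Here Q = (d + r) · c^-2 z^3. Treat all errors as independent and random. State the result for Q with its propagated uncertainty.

118700 ± 44500

Let u = d + r = 350.0. δu = √(δd² + δr²) = √(0.437 + 1060) = 32.6, so δu/u = 0.0930.
Q is then a monomial in u, c, z:
δQ/Q = √((δu/u)² + (-2·δc/c)² + (3·δz/z)²) = √(0.00865 + 0.0576 + 0.0745) = 0.375
Q = 118700, so δQ = 0.375 × 118700 = 44500.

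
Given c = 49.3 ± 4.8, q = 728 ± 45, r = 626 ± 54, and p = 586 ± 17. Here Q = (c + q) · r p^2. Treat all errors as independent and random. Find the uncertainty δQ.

Let u = c + q = 777. δu = √(δc² + δq²) = √(23.0 + 2020) = 45.3, so δu/u = 0.0582.
Q is then a monomial in u, r, p:
δQ/Q = √((δu/u)² + (1·δr/r)² + (2·δp/p)²) = √(0.00339 + 0.00744 + 0.00337) = 0.119
Q = 1.67e+11, so δQ = 0.119 × 1.67e+11 = 1.99e+10.

1.99e+10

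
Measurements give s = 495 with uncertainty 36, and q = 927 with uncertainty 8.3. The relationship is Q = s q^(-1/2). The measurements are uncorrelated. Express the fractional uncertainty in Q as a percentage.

Q is a product of powers, so relative uncertainties combine in quadrature:
  (1·δs/s)² = (1×0.0727)² = 0.00529;  (−½·δq/q)² = (-0.5×0.00895)² = 2e-05
δQ/Q = √(0.00531) = 0.0729

7.29%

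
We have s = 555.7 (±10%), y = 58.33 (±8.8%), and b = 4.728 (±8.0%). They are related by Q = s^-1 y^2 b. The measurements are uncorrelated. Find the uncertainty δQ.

Relative error in a monomial: (δQ/Q)² = Σ (nᵢ · δxᵢ/xᵢ)².
  (-1·δs/s)² = (-1×0.100)² = 0.0100;  (2·δy/y)² = (2×0.0880)² = 0.0310;  (1·δb/b)² = (1×0.0800)² = 0.00640
δQ/Q = √(0.0474) = 0.218
Q = 28.95, so δQ = 0.218 × 28.95 = 6.30.

6.30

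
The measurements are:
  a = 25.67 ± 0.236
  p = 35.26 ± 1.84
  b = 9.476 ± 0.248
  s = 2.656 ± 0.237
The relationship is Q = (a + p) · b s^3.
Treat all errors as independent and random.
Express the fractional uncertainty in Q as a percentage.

27.1%

Let u = a + p = 60.93. δu = √(δa² + δp²) = √(0.0557 + 3.39) = 1.86, so δu/u = 0.0304.
Q is then a monomial in u, b, s:
δQ/Q = √((δu/u)² + (1·δb/b)² + (3·δs/s)²) = √(0.000927 + 0.000685 + 0.0717) = 0.271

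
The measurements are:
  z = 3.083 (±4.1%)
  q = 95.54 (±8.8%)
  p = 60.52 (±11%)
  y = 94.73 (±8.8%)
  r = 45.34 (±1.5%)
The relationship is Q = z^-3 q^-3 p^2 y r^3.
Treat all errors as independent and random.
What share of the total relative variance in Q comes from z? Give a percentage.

(δQ/Q)² = (-3·δz/z)² + (-3·δq/q)² + (2·δp/p)² + (1·δy/y)² + (3·δr/r)²
  z term: (-3×0.0410)² = 0.0151
  q term: (-3×0.0880)² = 0.0697
  p term: (2×0.110)² = 0.0484
  y term: (1×0.0880)² = 0.00774
  r term: (3×0.0150)² = 0.00202
Total = 0.143. Share from z = 0.0151/0.143 = 0.106.

10.6%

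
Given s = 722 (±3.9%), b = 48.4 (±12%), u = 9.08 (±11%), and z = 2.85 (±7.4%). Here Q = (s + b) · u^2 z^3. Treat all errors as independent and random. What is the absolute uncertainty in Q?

Let w = s + b = 770. δw = √(δs² + δb²) = √(793 + 33.7) = 28.8, so δw/w = 0.0373.
Q is then a monomial in w, u, z:
δQ/Q = √((δw/w)² + (2·δu/u)² + (3·δz/z)²) = √(0.00139 + 0.0484 + 0.0493) = 0.315
Q = 1.47e+06, so δQ = 0.315 × 1.47e+06 = 4.63e+05.

4.63e+05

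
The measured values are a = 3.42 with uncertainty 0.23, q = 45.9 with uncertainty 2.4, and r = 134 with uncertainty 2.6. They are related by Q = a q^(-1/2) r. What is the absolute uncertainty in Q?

Since Q is a product/quotient, work with relative uncertainties:
  (1·δa/a)² = (1×0.0673)² = 0.00452;  (−½·δq/q)² = (-0.5×0.0523)² = 0.000683;  (1·δr/r)² = (1×0.0194)² = 0.000376
δQ/Q = √(0.00558) = 0.0747
Q = 67.6, so δQ = 0.0747 × 67.6 = 5.05.

5.05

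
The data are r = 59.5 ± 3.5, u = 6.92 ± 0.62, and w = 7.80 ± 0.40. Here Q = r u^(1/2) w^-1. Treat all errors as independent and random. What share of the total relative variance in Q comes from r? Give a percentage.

42.7%

(δQ/Q)² = (1·δr/r)² + (½·δu/u)² + (-1·δw/w)²
  r term: (1×0.0588)² = 0.00346
  u term: (0.5×0.0896)² = 0.00201
  w term: (-1×0.0513)² = 0.00263
Total = 0.00810. Share from r = 0.00346/0.00810 = 0.427.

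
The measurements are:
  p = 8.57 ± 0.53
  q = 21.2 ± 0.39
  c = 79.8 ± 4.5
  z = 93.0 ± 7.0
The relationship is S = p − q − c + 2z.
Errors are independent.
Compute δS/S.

Absolute uncertainties add in quadrature for a linear combination:
  (δp)² = 0.281;  (δq)² = 0.152;  (δc)² = 20.2;  (2·δz)² = 196
δS = √(217) = 14.7
S = 93.6, so δS/S = 14.7/93.6 = 0.157.

0.157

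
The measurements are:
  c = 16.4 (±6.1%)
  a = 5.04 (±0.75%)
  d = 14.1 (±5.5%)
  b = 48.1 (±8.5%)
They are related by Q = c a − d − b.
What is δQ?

Let p = c·a = 82.7. δp/p = √((1·δc/c)² + (1·δa/a)²) = √(0.00372 + 5.62e-05) = 0.0615, so δp = 5.08.
Q = p − d − b: δQ = √(δp² + δd² + δb²) = √(25.8 + 0.601 + 16.7) = 6.57

6.57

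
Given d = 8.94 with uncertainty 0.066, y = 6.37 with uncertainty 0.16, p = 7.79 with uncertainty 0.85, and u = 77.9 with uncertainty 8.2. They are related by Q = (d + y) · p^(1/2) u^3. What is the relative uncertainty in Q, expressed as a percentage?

Let w = d + y = 15.3. δw = √(δd² + δy²) = √(0.00436 + 0.0256) = 0.173, so δw/w = 0.0113.
Q is then a monomial in w, p, u:
δQ/Q = √((δw/w)² + (½·δp/p)² + (3·δu/u)²) = √(0.000128 + 0.00298 + 0.0997) = 0.321

32.1%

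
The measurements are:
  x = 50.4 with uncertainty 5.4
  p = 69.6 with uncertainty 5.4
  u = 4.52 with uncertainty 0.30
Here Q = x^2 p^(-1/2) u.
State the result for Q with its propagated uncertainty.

Products/powers → add relative errors in quadrature, weighted by exponent:
  (2·δx/x)² = (2×0.107)² = 0.0459;  (−½·δp/p)² = (-0.5×0.0776)² = 0.00150;  (1·δu/u)² = (1×0.0664)² = 0.00441
δQ/Q = √(0.0518) = 0.228
Q = 1380, so δQ = 0.228 × 1380 = 313.

1380 ± 313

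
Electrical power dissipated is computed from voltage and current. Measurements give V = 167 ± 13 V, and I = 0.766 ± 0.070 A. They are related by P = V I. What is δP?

15.4 W

Products/powers → add relative errors in quadrature, weighted by exponent:
  (1·δV/V)² = (1×0.0778)² = 0.00606;  (1·δI/I)² = (1×0.0914)² = 0.00835
δP/P = √(0.0144) = 0.120
P = 128 W, so δP = 0.120 × 128 = 15.4 W.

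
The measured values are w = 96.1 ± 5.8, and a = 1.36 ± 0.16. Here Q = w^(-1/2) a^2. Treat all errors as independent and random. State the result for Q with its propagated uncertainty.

For a monomial Q ∝ w^(-1/2), a^2, fractional errors add in quadrature:
  (−½·δw/w)² = (-0.5×0.0604)² = 0.000911;  (2·δa/a)² = (2×0.118)² = 0.0554
δQ/Q = √(0.0563) = 0.237
Q = 0.189, so δQ = 0.237 × 0.189 = 0.0448.

0.189 ± 0.0448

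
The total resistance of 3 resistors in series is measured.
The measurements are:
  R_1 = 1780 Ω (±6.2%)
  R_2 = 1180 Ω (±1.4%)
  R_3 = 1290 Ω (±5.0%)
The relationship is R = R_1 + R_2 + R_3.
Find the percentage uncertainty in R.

3.03%

Absolute uncertainties add in quadrature for a linear combination:
  (δR_1)² = 12200;  (δR_2)² = 273;  (δR_3)² = 4160
δR = √(16600) = 129 Ω
R = 4250 Ω, so δR/R = 129/4250 = 0.0303.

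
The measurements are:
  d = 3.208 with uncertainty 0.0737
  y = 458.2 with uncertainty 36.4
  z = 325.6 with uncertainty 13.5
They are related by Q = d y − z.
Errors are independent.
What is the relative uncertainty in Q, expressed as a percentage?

Let p = d·y = 1470. δp/p = √((1·δd/d)² + (1·δy/y)²) = √(0.000528 + 0.00631) = 0.0827, so δp = 122.
Q = p − z: δQ = √(δp² + δz²) = √(14800 + 182) = 122
Q = 1144, so δQ/Q = 122/1144 = 0.107.

10.7%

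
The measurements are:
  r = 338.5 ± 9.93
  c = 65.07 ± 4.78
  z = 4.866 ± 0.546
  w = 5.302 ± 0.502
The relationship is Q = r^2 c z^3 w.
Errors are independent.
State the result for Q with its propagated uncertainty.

For a monomial Q ∝ r^2, c, z^3, w, fractional errors add in quadrature:
  (2·δr/r)² = (2×0.0293)² = 0.00344;  (1·δc/c)² = (1×0.0735)² = 0.00540;  (3·δz/z)² = (3×0.112)² = 0.113;  (1·δw/w)² = (1×0.0947)² = 0.00896
δQ/Q = √(0.131) = 0.362
Q = 4.555e+09, so δQ = 0.362 × 4.555e+09 = 1.65e+09.

(4.555 ± 1.65) × 10^9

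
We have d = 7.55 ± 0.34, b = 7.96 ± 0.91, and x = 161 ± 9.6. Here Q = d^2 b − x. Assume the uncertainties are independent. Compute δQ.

66.7

Let p = d^2·b = 454. δp/p = √((2·δd/d)² + (1·δb/b)²) = √(0.00811 + 0.0131) = 0.146, so δp = 66.0.
Q = p − x: δQ = √(δp² + δx²) = √(4360 + 92.2) = 66.7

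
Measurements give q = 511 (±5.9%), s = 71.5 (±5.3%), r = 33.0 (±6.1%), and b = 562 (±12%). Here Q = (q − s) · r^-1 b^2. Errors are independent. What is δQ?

1.08e+06

Let u = q − s = 440. δu = √(δq² + δs²) = √(909 + 14.4) = 30.4, so δu/u = 0.0691.
Q is then a monomial in u, r, b:
δQ/Q = √((δu/u)² + (-1·δr/r)² + (2·δb/b)²) = √(0.00478 + 0.00372 + 0.0576) = 0.257
Q = 4.21e+06, so δQ = 0.257 × 4.21e+06 = 1.08e+06.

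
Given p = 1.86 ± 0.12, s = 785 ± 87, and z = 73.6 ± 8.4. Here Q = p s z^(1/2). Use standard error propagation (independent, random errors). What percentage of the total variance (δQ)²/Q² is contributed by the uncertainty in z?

(δQ/Q)² = (1·δp/p)² + (1·δs/s)² + (½·δz/z)²
  p term: (1×0.0645)² = 0.00416
  s term: (1×0.111)² = 0.0123
  z term: (0.5×0.114)² = 0.00326
Total = 0.0197. Share from z = 0.00326/0.0197 = 0.165.

16.5%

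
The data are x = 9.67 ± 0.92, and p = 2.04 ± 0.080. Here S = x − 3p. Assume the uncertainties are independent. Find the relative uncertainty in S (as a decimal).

For a sum/difference, combine absolute errors in quadrature:
  (δx)² = 0.846;  (3·δp)² = 0.0576
δS = √(0.904) = 0.951
S = 3.55, so δS/S = 0.951/3.55 = 0.268.

0.268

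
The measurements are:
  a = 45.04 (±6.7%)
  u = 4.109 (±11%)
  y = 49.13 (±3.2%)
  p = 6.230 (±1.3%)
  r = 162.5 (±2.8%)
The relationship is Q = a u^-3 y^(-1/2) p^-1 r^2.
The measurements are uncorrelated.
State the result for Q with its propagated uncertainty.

Since Q is a product/quotient, work with relative uncertainties:
  (1·δa/a)² = (1×0.0670)² = 0.00449;  (-3·δu/u)² = (-3×0.110)² = 0.109;  (−½·δy/y)² = (-0.5×0.0320)² = 0.000256;  (-1·δp/p)² = (-1×0.0130)² = 0.000169;  (2·δr/r)² = (2×0.0280)² = 0.00314
δQ/Q = √(0.117) = 0.342
Q = 392.6, so δQ = 0.342 × 392.6 = 134.

392.6 ± 134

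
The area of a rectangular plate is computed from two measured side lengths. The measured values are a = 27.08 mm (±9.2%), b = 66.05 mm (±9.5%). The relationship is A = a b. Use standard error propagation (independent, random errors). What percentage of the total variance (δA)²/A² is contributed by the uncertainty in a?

48.4%

(δA/A)² = (1·δa/a)² + (1·δb/b)²
  a term: (1×0.0920)² = 0.00846
  b term: (1×0.0950)² = 0.00903
Total = 0.0175. Share from a = 0.00846/0.0175 = 0.484.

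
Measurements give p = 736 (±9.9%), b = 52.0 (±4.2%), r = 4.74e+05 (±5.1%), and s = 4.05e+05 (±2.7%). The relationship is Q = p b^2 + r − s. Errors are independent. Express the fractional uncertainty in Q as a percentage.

12.6%

Let w = p·b^2 = 1.99e+06. δw/w = √((1·δp/p)² + (2·δb/b)²) = √(0.00980 + 0.00706) = 0.130, so δw = 2.58e+05.
Q = w + r − s: δQ = √(δw² + δr² + δs²) = √(6.68e+10 + 5.84e+08 + 1.2e+08) = 2.6e+05
Q = 2.06e+06, so δQ/Q = 2.6e+05/2.06e+06 = 0.126.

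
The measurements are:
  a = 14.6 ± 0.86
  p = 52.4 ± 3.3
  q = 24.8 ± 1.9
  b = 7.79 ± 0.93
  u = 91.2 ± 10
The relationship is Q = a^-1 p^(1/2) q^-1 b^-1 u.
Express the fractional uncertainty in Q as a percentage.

19.1%

Since Q is a product/quotient, work with relative uncertainties:
  (-1·δa/a)² = (-1×0.0589)² = 0.00347;  (½·δp/p)² = (0.5×0.0630)² = 0.000992;  (-1·δq/q)² = (-1×0.0766)² = 0.00587;  (-1·δb/b)² = (-1×0.119)² = 0.0143;  (1·δu/u)² = (1×0.110)² = 0.0120
δQ/Q = √(0.0366) = 0.191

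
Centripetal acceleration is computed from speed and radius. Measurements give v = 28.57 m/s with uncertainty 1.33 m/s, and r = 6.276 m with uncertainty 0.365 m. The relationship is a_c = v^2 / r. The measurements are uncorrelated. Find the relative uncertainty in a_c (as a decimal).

0.110

Since a_c is a product/quotient, work with relative uncertainties:
  (2·δv/v)² = (2×0.0466)² = 0.00867;  (-1·δr/r)² = (-1×0.0582)² = 0.00338
δa_c/a_c = √(0.0121) = 0.110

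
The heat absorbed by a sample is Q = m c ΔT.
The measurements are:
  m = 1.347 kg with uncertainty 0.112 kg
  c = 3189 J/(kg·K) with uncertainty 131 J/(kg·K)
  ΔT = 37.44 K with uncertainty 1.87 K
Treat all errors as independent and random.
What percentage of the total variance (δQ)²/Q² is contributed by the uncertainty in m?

(δQ/Q)² = (1·δm/m)² + (1·δc/c)² + (1·δΔT/ΔT)²
  m term: (1×0.0831)² = 0.00691
  c term: (1×0.0411)² = 0.00169
  ΔT term: (1×0.0499)² = 0.00249
Total = 0.0111. Share from m = 0.00691/0.0111 = 0.623.

62.3%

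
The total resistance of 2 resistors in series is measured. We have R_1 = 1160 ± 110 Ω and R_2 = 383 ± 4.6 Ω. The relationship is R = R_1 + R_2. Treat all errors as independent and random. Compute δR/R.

Sums and differences: (δR)² = Σ (cᵢ δxᵢ)².
  (δR_1)² = 12100;  (δR_2)² = 21.2
δR = √(12100) = 110 Ω
R = 1540 Ω, so δR/R = 110/1540 = 0.0714.

0.0714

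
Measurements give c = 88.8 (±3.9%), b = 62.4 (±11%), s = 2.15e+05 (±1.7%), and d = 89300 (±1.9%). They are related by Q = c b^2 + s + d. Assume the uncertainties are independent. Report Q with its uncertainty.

(6.50 ± 0.774) × 10^5

Let p = c·b^2 = 3.46e+05. δp/p = √((1·δc/c)² + (2·δb/b)²) = √(0.00152 + 0.0484) = 0.223, so δp = 77300.
Q = p + s + d: δQ = √(δp² + δs² + δd²) = √(5.97e+09 + 1.34e+07 + 2.88e+06) = 77400
Q = 6.5e+05.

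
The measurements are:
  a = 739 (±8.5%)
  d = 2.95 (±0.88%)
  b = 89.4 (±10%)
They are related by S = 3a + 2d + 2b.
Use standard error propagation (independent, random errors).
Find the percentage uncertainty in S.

S is a linear combination, so absolute uncertainties add in quadrature:
  (3·δa)² = 35500;  (2·δd)² = 0.00270;  (2·δb)² = 320
δS = √(35800) = 189
S = 2400, so δS/S = 189/2400 = 0.0788.

7.88%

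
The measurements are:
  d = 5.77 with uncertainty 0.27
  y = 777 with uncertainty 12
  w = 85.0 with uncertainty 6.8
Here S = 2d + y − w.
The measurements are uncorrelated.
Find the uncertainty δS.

13.8

Sums and differences: (δS)² = Σ (cᵢ δxᵢ)².
  (2·δd)² = 0.292;  (δy)² = 144;  (δw)² = 46.2
δS = √(191) = 13.8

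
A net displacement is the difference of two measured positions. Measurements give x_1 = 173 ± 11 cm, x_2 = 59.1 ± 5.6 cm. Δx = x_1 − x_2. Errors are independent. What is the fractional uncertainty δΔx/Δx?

Absolute uncertainties add in quadrature for a linear combination:
  (δx_1)² = 121;  (δx_2)² = 31.4
δΔx = √(152) = 12.3 cm
Δx = 114 cm, so δΔx/Δx = 12.3/114 = 0.108.

0.108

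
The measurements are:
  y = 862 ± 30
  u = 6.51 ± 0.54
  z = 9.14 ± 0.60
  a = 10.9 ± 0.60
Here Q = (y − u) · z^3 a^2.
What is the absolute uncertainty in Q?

Let w = y − u = 855. δw = √(δy² + δu²) = √(900 + 0.292) = 30.0, so δw/w = 0.0351.
Q is then a monomial in w, z, a:
δQ/Q = √((δw/w)² + (3·δz/z)² + (2·δa/a)²) = √(0.00123 + 0.0388 + 0.0121) = 0.228
Q = 7.76e+07, so δQ = 0.228 × 7.76e+07 = 1.77e+07.

1.77e+07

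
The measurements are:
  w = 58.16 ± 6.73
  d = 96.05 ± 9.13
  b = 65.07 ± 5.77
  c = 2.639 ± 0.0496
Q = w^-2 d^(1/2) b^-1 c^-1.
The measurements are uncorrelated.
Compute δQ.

Relative error in a monomial: (δQ/Q)² = Σ (nᵢ · δxᵢ/xᵢ)².
  (-2·δw/w)² = (-2×0.116)² = 0.0536;  (½·δd/d)² = (0.5×0.0951)² = 0.00226;  (-1·δb/b)² = (-1×0.0887)² = 0.00786;  (-1·δc/c)² = (-1×0.0188)² = 0.000353
δQ/Q = √(0.0640) = 0.253
Q = 1.687e-05, so δQ = 0.253 × 1.687e-05 = 4.27e-06.

4.27e-06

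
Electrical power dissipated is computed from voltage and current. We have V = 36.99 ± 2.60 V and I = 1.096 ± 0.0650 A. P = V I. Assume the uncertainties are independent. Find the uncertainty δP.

3.73 W

P is a product of powers, so relative uncertainties combine in quadrature:
  (1·δV/V)² = (1×0.0703)² = 0.00494;  (1·δI/I)² = (1×0.0593)² = 0.00352
δP/P = √(0.00846) = 0.0920
P = 40.54 W, so δP = 0.0920 × 40.54 = 3.73 W.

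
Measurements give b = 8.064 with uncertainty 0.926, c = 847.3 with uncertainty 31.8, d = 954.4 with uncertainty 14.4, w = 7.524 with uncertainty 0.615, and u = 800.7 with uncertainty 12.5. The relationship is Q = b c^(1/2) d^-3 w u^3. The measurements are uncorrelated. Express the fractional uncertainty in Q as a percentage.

Products/powers → add relative errors in quadrature, weighted by exponent:
  (1·δb/b)² = (1×0.115)² = 0.0132;  (½·δc/c)² = (0.5×0.0375)² = 0.000352;  (-3·δd/d)² = (-3×0.0151)² = 0.00205;  (1·δw/w)² = (1×0.0817)² = 0.00668;  (3·δu/u)² = (3×0.0156)² = 0.00219
δQ/Q = √(0.0245) = 0.156

15.6%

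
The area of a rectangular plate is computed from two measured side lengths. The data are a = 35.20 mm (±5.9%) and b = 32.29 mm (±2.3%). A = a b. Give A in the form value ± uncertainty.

Products/powers → add relative errors in quadrature, weighted by exponent:
  (1·δa/a)² = (1×0.0590)² = 0.00348;  (1·δb/b)² = (1×0.0230)² = 0.000529
δA/A = √(0.00401) = 0.0633
A = 1137 mm^2, so δA = 0.0633 × 1137 = 72.0 mm^2.

1137 ± 72.0 mm^2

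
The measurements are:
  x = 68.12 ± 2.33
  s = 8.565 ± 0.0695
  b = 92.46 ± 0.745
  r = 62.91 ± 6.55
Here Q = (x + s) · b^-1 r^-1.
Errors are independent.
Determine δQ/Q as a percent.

Let u = x + s = 76.69. δu = √(δx² + δs²) = √(5.43 + 0.00483) = 2.33, so δu/u = 0.0304.
Q is then a monomial in u, b, r:
δQ/Q = √((δu/u)² + (-1·δb/b)² + (-1·δr/r)²) = √(0.000924 + 6.49e-05 + 0.0108) = 0.109

10.9%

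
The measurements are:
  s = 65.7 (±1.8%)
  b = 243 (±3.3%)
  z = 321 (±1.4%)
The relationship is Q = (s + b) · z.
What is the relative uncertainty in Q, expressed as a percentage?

2.98%

Let u = s + b = 309. δu = √(δs² + δb²) = √(1.40 + 64.3) = 8.11, so δu/u = 0.0263.
Q is then a monomial in u, z:
δQ/Q = √((δu/u)² + (1·δz/z)²) = √(0.000689 + 0.000196) = 0.0298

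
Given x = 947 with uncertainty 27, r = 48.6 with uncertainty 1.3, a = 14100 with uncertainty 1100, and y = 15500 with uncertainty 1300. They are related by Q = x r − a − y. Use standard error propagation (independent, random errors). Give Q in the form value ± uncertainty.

Let p = x·r = 46000. δp/p = √((1·δx/x)² + (1·δr/r)²) = √(0.000813 + 0.000716) = 0.0391, so δp = 1800.
Q = p − a − y: δQ = √(δp² + δa² + δy²) = √(3.24e+06 + 1.21e+06 + 1.69e+06) = 2480
Q = 16400.

16400 ± 2480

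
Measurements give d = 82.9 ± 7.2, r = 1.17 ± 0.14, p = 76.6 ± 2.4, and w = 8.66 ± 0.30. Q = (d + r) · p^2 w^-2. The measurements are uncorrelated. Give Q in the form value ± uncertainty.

Let u = d + r = 84.1. δu = √(δd² + δr²) = √(51.8 + 0.0196) = 7.20, so δu/u = 0.0857.
Q is then a monomial in u, p, w:
δQ/Q = √((δu/u)² + (2·δp/p)² + (-2·δw/w)²) = √(0.00734 + 0.00393 + 0.00480) = 0.127
Q = 6580, so δQ = 0.127 × 6580 = 834.

6580 ± 834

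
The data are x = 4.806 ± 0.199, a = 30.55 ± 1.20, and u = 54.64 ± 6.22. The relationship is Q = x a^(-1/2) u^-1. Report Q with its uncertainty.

0.01591 ± 0.00195

Since Q is a product/quotient, work with relative uncertainties:
  (1·δx/x)² = (1×0.0414)² = 0.00171;  (−½·δa/a)² = (-0.5×0.0393)² = 0.000386;  (-1·δu/u)² = (-1×0.114)² = 0.0130
δQ/Q = √(0.0151) = 0.123
Q = 0.01591, so δQ = 0.123 × 0.01591 = 0.00195.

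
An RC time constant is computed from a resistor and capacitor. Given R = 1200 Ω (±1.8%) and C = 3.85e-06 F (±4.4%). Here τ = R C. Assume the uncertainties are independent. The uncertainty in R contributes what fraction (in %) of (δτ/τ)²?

(δτ/τ)² = (1·δR/R)² + (1·δC/C)²
  R term: (1×0.0180)² = 0.000324
  C term: (1×0.0440)² = 0.00194
Total = 0.00226. Share from R = 0.000324/0.00226 = 0.143.

14.3%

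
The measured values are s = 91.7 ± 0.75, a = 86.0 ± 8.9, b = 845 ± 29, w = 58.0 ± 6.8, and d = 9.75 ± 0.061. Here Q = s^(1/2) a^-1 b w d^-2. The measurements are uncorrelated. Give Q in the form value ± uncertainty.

57.4 ± 9.22

Each factor contributes (exponent × relative error)² to (δQ/Q)²:
  (½·δs/s)² = (0.5×0.00818)² = 1.67e-05;  (-1·δa/a)² = (-1×0.103)² = 0.0107;  (1·δb/b)² = (1×0.0343)² = 0.00118;  (1·δw/w)² = (1×0.117)² = 0.0137;  (-2·δd/d)² = (-2×0.00626)² = 0.000157
δQ/Q = √(0.0258) = 0.161
Q = 57.4, so δQ = 0.161 × 57.4 = 9.22.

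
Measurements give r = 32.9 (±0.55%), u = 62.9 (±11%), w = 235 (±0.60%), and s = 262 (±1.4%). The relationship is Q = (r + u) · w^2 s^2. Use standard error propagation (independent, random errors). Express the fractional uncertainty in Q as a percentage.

Let h = r + u = 95.8. δh = √(δr² + δu²) = √(0.0327 + 47.9) = 6.92, so δh/h = 0.0722.
Q is then a monomial in h, w, s:
δQ/Q = √((δh/h)² + (2·δw/w)² + (2·δs/s)²) = √(0.00522 + 0.000144 + 0.000784) = 0.0784

7.84%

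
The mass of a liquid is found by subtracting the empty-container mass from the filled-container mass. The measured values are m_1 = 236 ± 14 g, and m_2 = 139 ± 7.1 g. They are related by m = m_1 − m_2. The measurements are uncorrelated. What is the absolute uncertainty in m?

15.7 g

m is a linear combination, so absolute uncertainties add in quadrature:
  (δm_1)² = 196;  (δm_2)² = 50.4
δm = √(246) = 15.7 g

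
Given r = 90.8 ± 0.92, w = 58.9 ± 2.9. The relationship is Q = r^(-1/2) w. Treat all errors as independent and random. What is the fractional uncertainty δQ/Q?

0.0495

Q is a product of powers, so relative uncertainties combine in quadrature:
  (−½·δr/r)² = (-0.5×0.0101)² = 2.57e-05;  (1·δw/w)² = (1×0.0492)² = 0.00242
δQ/Q = √(0.00245) = 0.0495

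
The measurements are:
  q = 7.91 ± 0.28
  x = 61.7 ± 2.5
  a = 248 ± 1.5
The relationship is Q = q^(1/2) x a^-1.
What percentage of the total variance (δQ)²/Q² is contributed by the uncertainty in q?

(δQ/Q)² = (½·δq/q)² + (1·δx/x)² + (-1·δa/a)²
  q term: (0.5×0.0354)² = 0.000313
  x term: (1×0.0405)² = 0.00164
  a term: (-1×0.00605)² = 3.66e-05
Total = 0.00199. Share from q = 0.000313/0.00199 = 0.157.

15.7%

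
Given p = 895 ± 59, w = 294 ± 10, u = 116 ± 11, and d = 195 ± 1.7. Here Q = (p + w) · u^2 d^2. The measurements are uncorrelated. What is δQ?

Let h = p + w = 1190. δh = √(δp² + δw²) = √(3480 + 100) = 59.8, so δh/h = 0.0503.
Q is then a monomial in h, u, d:
δQ/Q = √((δh/h)² + (2·δu/u)² + (2·δd/d)²) = √(0.00253 + 0.0360 + 0.000304) = 0.197
Q = 6.08e+11, so δQ = 0.197 × 6.08e+11 = 1.2e+11.

1.2e+11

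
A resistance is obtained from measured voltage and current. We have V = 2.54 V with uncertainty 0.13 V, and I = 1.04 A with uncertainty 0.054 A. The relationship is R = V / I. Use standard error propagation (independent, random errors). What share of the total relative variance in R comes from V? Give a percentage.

(δR/R)² = (1·δV/V)² + (-1·δI/I)²
  V term: (1×0.0512)² = 0.00262
  I term: (-1×0.0519)² = 0.00270
Total = 0.00532. Share from V = 0.00262/0.00532 = 0.493.

49.3%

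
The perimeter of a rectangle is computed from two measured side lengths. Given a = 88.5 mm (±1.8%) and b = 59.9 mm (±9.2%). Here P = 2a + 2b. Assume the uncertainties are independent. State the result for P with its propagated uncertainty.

297 ± 11.5 mm

For a sum/difference, combine absolute errors in quadrature:
  (2·δa)² = 10.2;  (2·δb)² = 121
δP = √(132) = 11.5 mm
P = 297 mm.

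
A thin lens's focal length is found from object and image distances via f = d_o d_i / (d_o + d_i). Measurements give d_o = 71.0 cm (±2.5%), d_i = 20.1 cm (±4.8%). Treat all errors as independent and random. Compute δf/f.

0.0378

∂f/∂d_o = (d_i/(d_o+d_i))² = 0.0487;  ∂f/∂d_i = (d_o/(d_o+d_i))² = 0.607
δf = √((∂f/∂d_o · δd_o)² + (∂f/∂d_i · δd_i)²) = √(0.00747 + 0.343) = 0.592 cm
f = 15.7 cm, so δf/f = 0.592/15.7 = 0.0378.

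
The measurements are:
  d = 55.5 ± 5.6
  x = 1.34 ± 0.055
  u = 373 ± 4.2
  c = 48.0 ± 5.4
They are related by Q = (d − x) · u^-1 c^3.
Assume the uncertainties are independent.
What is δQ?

Let w = d − x = 54.2. δw = √(δd² + δx²) = √(31.4 + 0.00302) = 5.60, so δw/w = 0.103.
Q is then a monomial in w, u, c:
δQ/Q = √((δw/w)² + (-1·δu/u)² + (3·δc/c)²) = √(0.0107 + 0.000127 + 0.114) = 0.353
Q = 16100, so δQ = 0.353 × 16100 = 5670.

5670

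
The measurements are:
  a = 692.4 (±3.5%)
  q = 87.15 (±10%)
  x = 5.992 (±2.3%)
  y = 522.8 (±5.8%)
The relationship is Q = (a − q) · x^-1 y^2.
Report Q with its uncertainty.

Let u = a − q = 605.2. δu = √(δa² + δq²) = √(587 + 76.0) = 25.8, so δu/u = 0.0426.
Q is then a monomial in u, x, y:
δQ/Q = √((δu/u)² + (-1·δx/x)² + (2·δy/y)²) = √(0.00181 + 0.000529 + 0.0135) = 0.126
Q = 2.761e+07, so δQ = 0.126 × 2.761e+07 = 3.47e+06.

(2.761 ± 0.347) × 10^7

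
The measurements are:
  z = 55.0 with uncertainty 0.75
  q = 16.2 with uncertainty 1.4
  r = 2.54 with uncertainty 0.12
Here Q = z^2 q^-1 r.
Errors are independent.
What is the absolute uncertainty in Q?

48.5

Since Q is a product/quotient, work with relative uncertainties:
  (2·δz/z)² = (2×0.0136)² = 0.000744;  (-1·δq/q)² = (-1×0.0864)² = 0.00747;  (1·δr/r)² = (1×0.0472)² = 0.00223
δQ/Q = √(0.0104) = 0.102
Q = 474, so δQ = 0.102 × 474 = 48.5.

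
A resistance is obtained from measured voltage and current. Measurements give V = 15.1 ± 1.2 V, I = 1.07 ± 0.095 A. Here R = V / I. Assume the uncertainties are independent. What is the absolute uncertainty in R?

R is a product of powers, so relative uncertainties combine in quadrature:
  (1·δV/V)² = (1×0.0795)² = 0.00632;  (-1·δI/I)² = (-1×0.0888)² = 0.00788
δR/R = √(0.0142) = 0.119
R = 14.1 Ω, so δR = 0.119 × 14.1 = 1.68 Ω.

1.68 Ω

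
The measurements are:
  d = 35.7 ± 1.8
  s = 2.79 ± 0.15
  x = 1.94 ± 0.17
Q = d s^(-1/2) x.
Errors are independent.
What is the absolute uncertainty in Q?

4.34

Q is a product of powers, so relative uncertainties combine in quadrature:
  (1·δd/d)² = (1×0.0504)² = 0.00254;  (−½·δs/s)² = (-0.5×0.0538)² = 0.000723;  (1·δx/x)² = (1×0.0876)² = 0.00768
δQ/Q = √(0.0109) = 0.105
Q = 41.5, so δQ = 0.105 × 41.5 = 4.34.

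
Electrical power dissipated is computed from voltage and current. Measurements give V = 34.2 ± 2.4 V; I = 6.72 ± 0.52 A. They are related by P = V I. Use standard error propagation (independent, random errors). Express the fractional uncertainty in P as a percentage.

Since P is a product/quotient, work with relative uncertainties:
  (1·δV/V)² = (1×0.0702)² = 0.00492;  (1·δI/I)² = (1×0.0774)² = 0.00599
δP/P = √(0.0109) = 0.104

10.4%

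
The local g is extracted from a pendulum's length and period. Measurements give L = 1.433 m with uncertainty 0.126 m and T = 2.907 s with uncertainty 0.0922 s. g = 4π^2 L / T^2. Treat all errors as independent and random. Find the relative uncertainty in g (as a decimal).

0.108

For a monomial g ∝ L, T^-2, fractional errors add in quadrature:
  (1·δL/L)² = (1×0.0879)² = 0.00773;  (-2·δT/T)² = (-2×0.0317)² = 0.00402
δg/g = √(0.0118) = 0.108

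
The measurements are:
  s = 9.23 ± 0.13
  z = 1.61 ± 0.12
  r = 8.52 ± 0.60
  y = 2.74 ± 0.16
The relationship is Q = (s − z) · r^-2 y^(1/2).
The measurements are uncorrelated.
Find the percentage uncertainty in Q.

14.6%

Let u = s − z = 7.62. δu = √(δs² + δz²) = √(0.0169 + 0.0144) = 0.177, so δu/u = 0.0232.
Q is then a monomial in u, r, y:
δQ/Q = √((δu/u)² + (-2·δr/r)² + (½·δy/y)²) = √(0.000539 + 0.0198 + 0.000852) = 0.146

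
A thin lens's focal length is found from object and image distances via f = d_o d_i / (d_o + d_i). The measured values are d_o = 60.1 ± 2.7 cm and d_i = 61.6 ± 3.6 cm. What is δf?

∂f/∂d_o = (d_i/(d_o+d_i))² = 0.256;  ∂f/∂d_i = (d_o/(d_o+d_i))² = 0.244
δf = √((∂f/∂d_o · δd_o)² + (∂f/∂d_i · δd_i)²) = √(0.479 + 0.771) = 1.12 cm

1.12 cm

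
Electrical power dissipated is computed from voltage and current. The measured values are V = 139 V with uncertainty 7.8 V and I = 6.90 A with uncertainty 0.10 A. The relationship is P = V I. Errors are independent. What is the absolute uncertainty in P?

Products/powers → add relative errors in quadrature, weighted by exponent:
  (1·δV/V)² = (1×0.0561)² = 0.00315;  (1·δI/I)² = (1×0.0145)² = 0.000210
δP/P = √(0.00336) = 0.0580
P = 959 W, so δP = 0.0580 × 959 = 55.6 W.

55.6 W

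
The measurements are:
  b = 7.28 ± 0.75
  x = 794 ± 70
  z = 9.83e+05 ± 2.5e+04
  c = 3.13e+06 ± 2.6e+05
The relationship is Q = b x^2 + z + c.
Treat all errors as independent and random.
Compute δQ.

9.73e+05

Let p = b·x^2 = 4.59e+06. δp/p = √((1·δb/b)² + (2·δx/x)²) = √(0.0106 + 0.0311) = 0.204, so δp = 9.37e+05.
Q = p + z + c: δQ = √(δp² + δz² + δc²) = √(8.78e+11 + 6.25e+08 + 6.76e+10) = 9.73e+05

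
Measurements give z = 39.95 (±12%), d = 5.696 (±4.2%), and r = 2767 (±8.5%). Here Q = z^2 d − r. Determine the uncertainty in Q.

2230

Let p = z^2·d = 9091. δp/p = √((2·δz/z)² + (1·δd/d)²) = √(0.0576 + 0.00176) = 0.244, so δp = 2210.
Q = p − r: δQ = √(δp² + δr²) = √(4.91e+06 + 55300) = 2230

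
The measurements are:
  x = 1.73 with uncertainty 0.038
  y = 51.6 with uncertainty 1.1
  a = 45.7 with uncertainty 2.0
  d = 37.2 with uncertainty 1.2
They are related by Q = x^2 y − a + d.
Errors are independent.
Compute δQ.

Let p = x^2·y = 154. δp/p = √((2·δx/x)² + (1·δy/y)²) = √(0.00193 + 0.000454) = 0.0488, so δp = 7.54.
Q = p − a + d: δQ = √(δp² + δa² + δd²) = √(56.9 + 4.00 + 1.44) = 7.89

7.89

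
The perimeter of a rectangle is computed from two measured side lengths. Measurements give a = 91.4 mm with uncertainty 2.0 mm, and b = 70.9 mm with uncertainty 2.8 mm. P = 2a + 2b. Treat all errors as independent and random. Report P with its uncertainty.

325 ± 6.88 mm

P is a linear combination, so absolute uncertainties add in quadrature:
  (2·δa)² = 16.0;  (2·δb)² = 31.4
δP = √(47.4) = 6.88 mm
P = 325 mm.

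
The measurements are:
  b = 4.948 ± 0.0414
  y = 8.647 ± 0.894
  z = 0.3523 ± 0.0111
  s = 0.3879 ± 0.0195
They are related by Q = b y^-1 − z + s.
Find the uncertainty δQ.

Let p = b·y^-1 = 0.5722. δp/p = √((1·δb/b)² + (-1·δy/y)²) = √(7e-05 + 0.0107) = 0.104, so δp = 0.0594.
Q = p − z + s: δQ = √(δp² + δz² + δs²) = √(0.00352 + 0.000123 + 0.000380) = 0.0635

0.0635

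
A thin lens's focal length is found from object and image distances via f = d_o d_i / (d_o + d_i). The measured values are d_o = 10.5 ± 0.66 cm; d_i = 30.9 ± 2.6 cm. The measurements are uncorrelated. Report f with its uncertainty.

∂f/∂d_o = (d_i/(d_o+d_i))² = 0.557;  ∂f/∂d_i = (d_o/(d_o+d_i))² = 0.0643
δf = √((∂f/∂d_o · δd_o)² + (∂f/∂d_i · δd_i)²) = √(0.135 + 0.0280) = 0.404 cm
f = 7.84 cm.

7.84 ± 0.404 cm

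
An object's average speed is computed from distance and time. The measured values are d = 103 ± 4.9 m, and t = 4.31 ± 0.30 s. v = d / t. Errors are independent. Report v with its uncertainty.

23.9 ± 2.01 m/s

For a monomial v ∝ d, t^-1, fractional errors add in quadrature:
  (1·δd/d)² = (1×0.0476)² = 0.00226;  (-1·δt/t)² = (-1×0.0696)² = 0.00484
δv/v = √(0.00711) = 0.0843
v = 23.9 m/s, so δv = 0.0843 × 23.9 = 2.01 m/s.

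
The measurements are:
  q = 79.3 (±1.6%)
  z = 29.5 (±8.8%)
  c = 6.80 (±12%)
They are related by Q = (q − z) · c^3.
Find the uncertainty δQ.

5710

Let u = q − z = 49.8. δu = √(δq² + δz²) = √(1.61 + 6.74) = 2.89, so δu/u = 0.0580.
Q is then a monomial in u, c:
δQ/Q = √((δu/u)² + (3·δc/c)²) = √(0.00337 + 0.130) = 0.365
Q = 15700, so δQ = 0.365 × 15700 = 5710.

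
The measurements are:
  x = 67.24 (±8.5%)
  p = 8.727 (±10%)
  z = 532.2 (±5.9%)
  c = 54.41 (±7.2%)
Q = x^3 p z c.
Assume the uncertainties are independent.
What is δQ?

2.22e+10

Q is a product of powers, so relative uncertainties combine in quadrature:
  (3·δx/x)² = (3×0.0850)² = 0.0650;  (1·δp/p)² = (1×0.100)² = 0.0100;  (1·δz/z)² = (1×0.0590)² = 0.00348;  (1·δc/c)² = (1×0.0720)² = 0.00518
δQ/Q = √(0.0837) = 0.289
Q = 7.682e+10, so δQ = 0.289 × 7.682e+10 = 2.22e+10.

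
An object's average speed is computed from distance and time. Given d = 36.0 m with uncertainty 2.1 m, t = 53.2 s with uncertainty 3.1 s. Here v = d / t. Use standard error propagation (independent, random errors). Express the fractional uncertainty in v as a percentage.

v is a product of powers, so relative uncertainties combine in quadrature:
  (1·δd/d)² = (1×0.0583)² = 0.00340;  (-1·δt/t)² = (-1×0.0583)² = 0.00340
δv/v = √(0.00680) = 0.0825

8.25%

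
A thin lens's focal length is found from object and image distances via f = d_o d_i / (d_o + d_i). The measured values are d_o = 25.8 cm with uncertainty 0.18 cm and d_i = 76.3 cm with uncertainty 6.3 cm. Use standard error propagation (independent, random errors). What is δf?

0.415 cm

∂f/∂d_o = (d_i/(d_o+d_i))² = 0.558;  ∂f/∂d_i = (d_o/(d_o+d_i))² = 0.0639
δf = √((∂f/∂d_o · δd_o)² + (∂f/∂d_i · δd_i)²) = √(0.0101 + 0.162) = 0.415 cm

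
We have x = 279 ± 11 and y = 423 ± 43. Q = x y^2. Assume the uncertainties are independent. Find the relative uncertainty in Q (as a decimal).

0.207

Products/powers → add relative errors in quadrature, weighted by exponent:
  (1·δx/x)² = (1×0.0394)² = 0.00155;  (2·δy/y)² = (2×0.102)² = 0.0413
δQ/Q = √(0.0429) = 0.207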